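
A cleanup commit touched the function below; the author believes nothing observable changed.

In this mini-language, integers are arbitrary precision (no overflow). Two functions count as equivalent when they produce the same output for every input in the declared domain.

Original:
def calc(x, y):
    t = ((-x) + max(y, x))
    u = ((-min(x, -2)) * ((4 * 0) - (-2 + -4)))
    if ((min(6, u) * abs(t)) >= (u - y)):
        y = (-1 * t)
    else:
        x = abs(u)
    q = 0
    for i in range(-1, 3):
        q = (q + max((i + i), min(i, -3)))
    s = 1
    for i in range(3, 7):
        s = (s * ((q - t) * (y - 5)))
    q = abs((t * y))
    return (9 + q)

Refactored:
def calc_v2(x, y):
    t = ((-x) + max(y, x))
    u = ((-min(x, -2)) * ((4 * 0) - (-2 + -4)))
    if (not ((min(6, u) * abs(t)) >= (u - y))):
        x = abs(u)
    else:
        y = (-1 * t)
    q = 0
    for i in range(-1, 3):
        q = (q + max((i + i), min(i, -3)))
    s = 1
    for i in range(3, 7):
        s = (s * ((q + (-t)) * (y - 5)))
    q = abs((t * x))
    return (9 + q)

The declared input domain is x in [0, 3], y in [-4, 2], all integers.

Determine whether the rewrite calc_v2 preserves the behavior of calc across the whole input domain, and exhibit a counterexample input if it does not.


These are not equivalent — on x=0, y=1 the outputs split (10 vs 21).
calc: t becomes 1; next u becomes 12; next ((min(6, u) * abs(t)) >= (u - y)) evaluates to false; next x becomes 12; next q becomes 0; next at i=-1:; next q becomes -2; next at i=0:; next q becomes -2; next at i=1:; next q becomes 0; next at i=2:; next q becomes 4; next s becomes 1; next at i=3:; next s becomes -12; next at i=4:; next s becomes 144; next at i=5:; next s becomes -1728; next at i=6:; next s becomes 20736; next q becomes 1; next final value 10
calc_v2: t becomes 1; next u becomes 12; next (not ((min(6, u) * abs(t)) >= (u - y))) evaluates to true; next x becomes 12; next q becomes 0; next at i=-1:; next q becomes -2; next at i=0:; next q becomes -2; next at i=1:; next q becomes 0; next at i=2:; next q becomes 4; next s becomes 1; next at i=3:; next s becomes -12; next at i=4:; next s becomes 144; next at i=5:; next s becomes -1728; next at i=6:; next s becomes 20736; next q becomes 12; next final value 21
verdict: not equivalent; witness: x=0, y=1


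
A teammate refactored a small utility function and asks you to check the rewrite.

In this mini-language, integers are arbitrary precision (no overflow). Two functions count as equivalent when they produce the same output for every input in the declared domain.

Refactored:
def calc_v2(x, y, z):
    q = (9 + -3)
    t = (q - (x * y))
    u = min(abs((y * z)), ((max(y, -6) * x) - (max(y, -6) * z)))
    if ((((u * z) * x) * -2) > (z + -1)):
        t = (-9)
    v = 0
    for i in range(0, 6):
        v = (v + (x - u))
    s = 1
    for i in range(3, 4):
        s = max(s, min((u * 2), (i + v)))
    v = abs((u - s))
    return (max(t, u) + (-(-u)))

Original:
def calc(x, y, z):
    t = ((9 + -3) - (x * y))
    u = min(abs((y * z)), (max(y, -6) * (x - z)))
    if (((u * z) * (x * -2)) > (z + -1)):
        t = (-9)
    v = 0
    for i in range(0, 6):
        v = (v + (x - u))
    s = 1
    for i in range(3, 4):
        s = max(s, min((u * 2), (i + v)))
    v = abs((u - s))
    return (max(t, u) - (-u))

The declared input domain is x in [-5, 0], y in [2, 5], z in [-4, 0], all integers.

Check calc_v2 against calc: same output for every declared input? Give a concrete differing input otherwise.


The two versions differ — the changes include constant usage differs; also local variable names differ; also min/max/abs usage differs; also arithmetic usage differs; also statement counts differ.
Tracing x=-1, y=5, z=-1: calc: t becomes 11; next u becomes 0; next (((u * z) * (x * -2)) > (z + -1)) evaluates to true; next t becomes -9; next v becomes 0; next at i=0:; next v becomes -1; next at i=1:; next v becomes -2; next at i=2:; next v becomes -3; next at i=3:; next v becomes -4; next at i=4:; next v becomes -5; next at i=5:; next v becomes -6; next s becomes 1; next at i=3:; next s becomes 1; next v becomes 1; next final value 0 | calc_v2: q becomes 6; next t becomes 11; next u becomes 0; next ((((u * z) * x) * -2) > (z + -1)) evaluates to true; next t becomes -9; next v becomes 0; next at i=0:; next v becomes -1; next at i=1:; next v becomes -2; next at i=2:; next v becomes -3; next at i=3:; next v becomes -4; next at i=4:; next v becomes -5; next at i=5:; next v becomes -6; next s becomes 1; next at i=3:; next s becomes 1; next v becomes 1; next final value 0 — matching result 0.
An exhaustive pass over the 120 declared inputs shows identical outputs.
verdict: equivalent


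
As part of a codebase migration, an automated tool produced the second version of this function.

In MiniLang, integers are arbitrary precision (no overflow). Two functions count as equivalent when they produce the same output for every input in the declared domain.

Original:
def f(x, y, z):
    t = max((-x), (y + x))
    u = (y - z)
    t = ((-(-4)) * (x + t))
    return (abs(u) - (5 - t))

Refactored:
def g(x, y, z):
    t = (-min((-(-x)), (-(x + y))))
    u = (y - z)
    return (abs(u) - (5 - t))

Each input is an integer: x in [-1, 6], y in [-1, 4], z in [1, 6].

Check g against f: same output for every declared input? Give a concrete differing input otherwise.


Run the pair on x=-1, y=-1, z=1.
f: t=1, then u=-2, then t=0, then returns -3
g: t=1, then u=-2, then returns -2
-3 vs -2 — the two versions disagree here.
verdict: not equivalent; witness: x=-1, y=-1, z=1


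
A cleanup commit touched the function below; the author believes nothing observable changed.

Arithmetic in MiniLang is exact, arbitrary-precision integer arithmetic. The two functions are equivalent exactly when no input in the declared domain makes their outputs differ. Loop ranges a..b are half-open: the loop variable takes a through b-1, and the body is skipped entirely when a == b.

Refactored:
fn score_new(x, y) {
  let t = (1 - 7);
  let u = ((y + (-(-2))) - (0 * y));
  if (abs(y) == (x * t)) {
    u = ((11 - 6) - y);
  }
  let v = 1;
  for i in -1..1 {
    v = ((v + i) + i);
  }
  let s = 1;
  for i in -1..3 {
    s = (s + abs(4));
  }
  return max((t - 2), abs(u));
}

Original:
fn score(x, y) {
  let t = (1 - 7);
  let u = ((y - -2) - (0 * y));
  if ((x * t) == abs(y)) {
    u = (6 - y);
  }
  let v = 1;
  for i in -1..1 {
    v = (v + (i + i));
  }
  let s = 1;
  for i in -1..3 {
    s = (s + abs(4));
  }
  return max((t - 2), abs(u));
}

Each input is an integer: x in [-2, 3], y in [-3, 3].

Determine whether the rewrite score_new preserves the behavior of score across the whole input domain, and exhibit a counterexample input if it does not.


At x=0, y=0: score gives 6, score_new gives 5.
verdict: not equivalent; witness: x=0, y=0


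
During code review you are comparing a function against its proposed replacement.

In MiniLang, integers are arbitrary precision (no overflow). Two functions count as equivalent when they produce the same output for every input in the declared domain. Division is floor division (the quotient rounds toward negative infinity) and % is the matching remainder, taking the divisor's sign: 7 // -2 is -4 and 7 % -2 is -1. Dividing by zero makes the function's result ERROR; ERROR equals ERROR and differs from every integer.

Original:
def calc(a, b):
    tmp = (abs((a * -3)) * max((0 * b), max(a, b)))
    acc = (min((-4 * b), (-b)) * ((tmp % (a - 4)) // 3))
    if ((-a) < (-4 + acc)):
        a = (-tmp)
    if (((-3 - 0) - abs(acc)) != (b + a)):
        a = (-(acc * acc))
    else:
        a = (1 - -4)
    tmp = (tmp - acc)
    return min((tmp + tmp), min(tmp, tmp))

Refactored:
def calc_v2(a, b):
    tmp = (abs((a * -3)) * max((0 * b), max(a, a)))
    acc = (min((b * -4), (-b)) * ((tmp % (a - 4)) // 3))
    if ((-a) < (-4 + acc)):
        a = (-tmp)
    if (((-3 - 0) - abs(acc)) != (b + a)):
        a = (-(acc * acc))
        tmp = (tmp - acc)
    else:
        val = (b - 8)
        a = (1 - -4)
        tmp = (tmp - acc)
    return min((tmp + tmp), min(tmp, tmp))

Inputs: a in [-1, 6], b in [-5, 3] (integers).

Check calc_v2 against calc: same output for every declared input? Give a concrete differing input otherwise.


Input a=-1, b=1: -2 from calc versus 0 from calc_v2.
verdict: not equivalent; witness: a=-1, b=1


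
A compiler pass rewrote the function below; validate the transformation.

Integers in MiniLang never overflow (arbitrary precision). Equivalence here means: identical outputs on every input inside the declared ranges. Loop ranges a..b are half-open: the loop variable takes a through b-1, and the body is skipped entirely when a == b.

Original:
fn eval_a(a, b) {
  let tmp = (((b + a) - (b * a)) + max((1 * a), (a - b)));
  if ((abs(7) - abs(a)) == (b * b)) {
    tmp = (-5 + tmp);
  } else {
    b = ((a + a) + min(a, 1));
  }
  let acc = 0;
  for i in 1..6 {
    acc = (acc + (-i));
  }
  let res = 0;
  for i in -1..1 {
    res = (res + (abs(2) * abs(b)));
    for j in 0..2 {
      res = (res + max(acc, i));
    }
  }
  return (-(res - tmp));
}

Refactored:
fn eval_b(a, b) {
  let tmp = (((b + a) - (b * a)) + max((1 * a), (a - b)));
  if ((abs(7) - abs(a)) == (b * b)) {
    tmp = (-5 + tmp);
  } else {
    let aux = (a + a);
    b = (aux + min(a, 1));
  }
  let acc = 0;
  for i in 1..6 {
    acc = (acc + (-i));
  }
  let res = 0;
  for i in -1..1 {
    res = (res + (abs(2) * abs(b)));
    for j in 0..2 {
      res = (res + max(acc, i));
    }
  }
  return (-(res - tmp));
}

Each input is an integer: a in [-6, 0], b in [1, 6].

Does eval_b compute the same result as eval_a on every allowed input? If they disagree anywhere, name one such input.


This is a faithful refactor — statement counts differ; and local variable names differ, but the computed results match everywhere.
One worked example (a=-6, b=1) — eval_a: tmp := -5 | ((abs(7) - abs(a)) == (b * b)): true | tmp := -10 | acc := 0 | iter i=1: | acc := -1 | iter i=2: | acc := -3 | iter i=3: | acc := -6 | iter i=4: | acc := -10 | iter i=5: | acc := -15 | res := 0 | iter i=-1: | res := 2 | iter j=0: | res := 1 | iter j=1: | res := 0 | iter i=0: | res := 2 | iter j=0: | res := 2 | iter j=1: | res := 2 | result -12; eval_b: tmp := -5 | ((abs(7) - abs(a)) == (b * b)): true | tmp := -10 | acc := 0 | iter i=1: | acc := -1 | iter i=2: | acc := -3 | iter i=3: | acc := -6 | iter i=4: | acc := -10 | iter i=5: | acc := -15 | res := 0 | iter i=-1: | res := 2 | iter j=0: | res := 1 | iter j=1: | res := 0 | iter i=0: | res := 2 | iter j=0: | res := 2 | iter j=1: | res := 2 | result -12; agreement on -12.
Across all 42 domain points the two functions coincide.
verdict: equivalent


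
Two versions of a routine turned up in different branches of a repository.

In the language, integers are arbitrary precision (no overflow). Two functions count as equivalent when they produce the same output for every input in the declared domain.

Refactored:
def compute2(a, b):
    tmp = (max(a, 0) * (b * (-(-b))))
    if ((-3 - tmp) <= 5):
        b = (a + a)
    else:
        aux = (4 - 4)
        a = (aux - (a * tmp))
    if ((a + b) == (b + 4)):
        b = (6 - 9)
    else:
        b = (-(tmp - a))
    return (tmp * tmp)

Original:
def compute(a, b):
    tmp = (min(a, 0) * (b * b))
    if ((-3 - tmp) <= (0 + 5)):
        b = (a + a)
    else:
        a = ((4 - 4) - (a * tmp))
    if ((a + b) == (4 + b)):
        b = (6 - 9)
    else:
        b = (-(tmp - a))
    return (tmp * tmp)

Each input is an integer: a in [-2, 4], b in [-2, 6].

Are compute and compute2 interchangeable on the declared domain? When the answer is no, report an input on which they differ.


These are not equivalent — on a=-2, b=-2 the outputs split (64 vs 0).
compute: tmp becomes -8; next ((-3 - tmp) <= (0 + 5)) evaluates to true; next b becomes -4; next ((a + b) == (4 + b)) evaluates to false; next b becomes 6; next final value 64
compute2: tmp becomes 0; next ((-3 - tmp) <= 5) evaluates to true; next b becomes -4; next ((a + b) == (b + 4)) evaluates to false; next b becomes -2; next final value 0
verdict: not equivalent; witness: a=-2, b=-2


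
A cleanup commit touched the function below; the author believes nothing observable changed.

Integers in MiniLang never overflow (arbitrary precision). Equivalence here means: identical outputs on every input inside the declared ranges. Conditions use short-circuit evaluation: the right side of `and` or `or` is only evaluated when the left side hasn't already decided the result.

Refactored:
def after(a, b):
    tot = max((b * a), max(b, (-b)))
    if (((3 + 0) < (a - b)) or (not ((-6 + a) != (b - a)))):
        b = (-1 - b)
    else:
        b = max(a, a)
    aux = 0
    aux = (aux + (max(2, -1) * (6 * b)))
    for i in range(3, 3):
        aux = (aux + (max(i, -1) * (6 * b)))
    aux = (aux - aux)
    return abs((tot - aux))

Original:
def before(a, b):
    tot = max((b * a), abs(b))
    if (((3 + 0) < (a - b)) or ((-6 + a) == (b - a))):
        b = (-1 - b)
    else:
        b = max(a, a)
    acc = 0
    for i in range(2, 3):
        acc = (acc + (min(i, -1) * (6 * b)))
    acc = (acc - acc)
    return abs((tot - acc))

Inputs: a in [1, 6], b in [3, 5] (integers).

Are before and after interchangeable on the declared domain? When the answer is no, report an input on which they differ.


Equivalent. The suspicious edit (`min(i, -1)` became `max(i, -1)`) never changes the result for any input inside the declared domain.
Across all 18 domain points the two functions coincide.
Tracing a=5, b=4: before: tot = 20; (((3 + 0) < (a - b)) or ((-6 + a) == (b - a))) -> true; b = -5; acc = 0; [i=2]; acc = 30; acc = 0; return 20 | after: tot = 20; (((3 + 0) < (a - b)) or (not ((-6 + a) != (b - a)))) -> true; b = -5; aux = 0; aux = -60; the i loop: no iterations; aux = 0; return 20 — matching result 20.
verdict: equivalent


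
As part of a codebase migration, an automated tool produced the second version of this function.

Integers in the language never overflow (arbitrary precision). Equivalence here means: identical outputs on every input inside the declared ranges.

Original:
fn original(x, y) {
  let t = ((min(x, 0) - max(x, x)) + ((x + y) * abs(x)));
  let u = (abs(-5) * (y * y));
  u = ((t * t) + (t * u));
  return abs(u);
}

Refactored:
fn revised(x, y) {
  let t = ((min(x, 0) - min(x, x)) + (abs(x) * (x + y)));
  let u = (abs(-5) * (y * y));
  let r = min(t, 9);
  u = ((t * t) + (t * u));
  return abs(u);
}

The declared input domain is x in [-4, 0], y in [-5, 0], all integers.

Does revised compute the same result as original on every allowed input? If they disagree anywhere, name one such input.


Although `max(x, x)` became `min(x, x)`, no input in the stated domain can expose it.
One worked example (x=-2, y=-5) — original: t becomes -14; next u becomes 125; next u becomes -1554; next final value 1554; revised: t becomes -14; next u becomes 125; next r becomes -14; next u becomes -1554; next final value 1554; agreement on 1554.
Sweeping the whole domain (30 inputs) finds no disagreement.
verdict: equivalent


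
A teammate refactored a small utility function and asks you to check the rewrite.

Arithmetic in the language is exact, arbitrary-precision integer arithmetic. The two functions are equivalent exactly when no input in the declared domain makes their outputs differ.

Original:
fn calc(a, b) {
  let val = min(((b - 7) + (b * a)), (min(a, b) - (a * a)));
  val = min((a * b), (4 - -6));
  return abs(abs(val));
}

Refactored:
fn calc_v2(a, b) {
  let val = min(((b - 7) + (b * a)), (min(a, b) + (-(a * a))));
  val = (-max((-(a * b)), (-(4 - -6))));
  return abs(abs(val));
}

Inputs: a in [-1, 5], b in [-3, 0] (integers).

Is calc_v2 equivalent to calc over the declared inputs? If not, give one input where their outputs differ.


This is a faithful refactor — arithmetic usage differs; min/max/abs usage differs, but the computed results match everywhere.
Spot check at a=0, b=-1 — calc: val=-8, then val=0, then returns 0. calc_v2: val=-8, then val=0, then returns 0. Both give 0.
Checked all 28 inputs in the declared domain: the outputs agree on every one.
verdict: equivalent


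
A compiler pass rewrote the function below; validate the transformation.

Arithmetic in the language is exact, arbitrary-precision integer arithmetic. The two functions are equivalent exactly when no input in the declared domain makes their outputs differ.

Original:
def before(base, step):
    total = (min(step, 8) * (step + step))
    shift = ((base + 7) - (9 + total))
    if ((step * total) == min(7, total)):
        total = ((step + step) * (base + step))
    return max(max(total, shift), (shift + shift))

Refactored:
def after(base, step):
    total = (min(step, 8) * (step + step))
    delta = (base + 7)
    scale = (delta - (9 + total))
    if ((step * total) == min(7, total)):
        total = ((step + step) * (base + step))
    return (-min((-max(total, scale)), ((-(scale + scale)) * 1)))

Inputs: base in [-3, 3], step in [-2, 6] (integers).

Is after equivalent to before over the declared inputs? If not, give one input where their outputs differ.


Differences: arithmetic usage differs, constant usage differs, local variable names differ, min/max/abs usage differs, statement counts differ — yet all 63 inputs agree.
verdict: equivalent


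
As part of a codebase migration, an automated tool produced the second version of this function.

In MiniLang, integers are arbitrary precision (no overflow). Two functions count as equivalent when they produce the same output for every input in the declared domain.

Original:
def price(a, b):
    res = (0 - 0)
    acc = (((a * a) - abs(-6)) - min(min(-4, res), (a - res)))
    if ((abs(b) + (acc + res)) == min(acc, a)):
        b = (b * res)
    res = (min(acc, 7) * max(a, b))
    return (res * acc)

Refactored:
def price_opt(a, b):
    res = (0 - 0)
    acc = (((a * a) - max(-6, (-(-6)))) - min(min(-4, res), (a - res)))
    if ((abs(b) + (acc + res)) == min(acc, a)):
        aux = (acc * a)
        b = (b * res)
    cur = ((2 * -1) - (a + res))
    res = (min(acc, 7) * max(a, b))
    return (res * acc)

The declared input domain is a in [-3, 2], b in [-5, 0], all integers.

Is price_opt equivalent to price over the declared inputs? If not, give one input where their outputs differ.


Equivalent — the differences include min/max/abs usage differs; arithmetic usage differs; constant usage differs; statement counts differ; local variable names differ, yet no declared input distinguishes the two.
Tracing a=-2, b=0: price: res becomes 0; next acc becomes 2; next ((abs(b) + (acc + res)) == min(acc, a)) evaluates to false; next res becomes 0; next final value 0 | price_opt: res becomes 0; next acc becomes 2; next ((abs(b) + (acc + res)) == min(acc, a)) evaluates to false; next cur becomes 0; next res becomes 0; next final value 0 — matching result 0.
Sweeping the whole domain (36 inputs) finds no disagreement.
verdict: equivalent


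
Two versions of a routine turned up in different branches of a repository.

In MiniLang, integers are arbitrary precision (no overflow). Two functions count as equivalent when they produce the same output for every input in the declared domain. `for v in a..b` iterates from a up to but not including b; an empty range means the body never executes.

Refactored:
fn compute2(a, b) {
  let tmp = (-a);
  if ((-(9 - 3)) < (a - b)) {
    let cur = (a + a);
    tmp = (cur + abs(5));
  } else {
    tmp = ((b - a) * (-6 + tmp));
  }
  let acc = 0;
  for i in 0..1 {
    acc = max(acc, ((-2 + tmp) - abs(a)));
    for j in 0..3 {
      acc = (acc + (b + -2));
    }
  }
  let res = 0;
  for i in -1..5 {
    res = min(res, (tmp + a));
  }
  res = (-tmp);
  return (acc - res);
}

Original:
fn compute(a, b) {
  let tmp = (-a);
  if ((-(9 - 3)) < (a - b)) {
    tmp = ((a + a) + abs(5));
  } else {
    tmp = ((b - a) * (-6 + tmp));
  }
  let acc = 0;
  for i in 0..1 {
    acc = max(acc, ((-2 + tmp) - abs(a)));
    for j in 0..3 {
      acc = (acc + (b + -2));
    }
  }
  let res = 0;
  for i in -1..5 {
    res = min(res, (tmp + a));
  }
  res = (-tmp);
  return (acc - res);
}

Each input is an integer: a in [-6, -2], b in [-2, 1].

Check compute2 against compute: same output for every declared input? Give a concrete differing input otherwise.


The two versions differ — the changes include local variable names differ, and statement counts differ.
Spot check at a=-5, b=-1 — compute: tmp becomes 5; next ((-(9 - 3)) < (a - b)) evaluates to true; next tmp becomes -5; next acc becomes 0; next at i=0:; next acc becomes 0; next at j=0:; next acc becomes -3; next at j=1:; next acc becomes -6; next at j=2:; next acc becomes -9; next res becomes 0; next at i=-1:; next res becomes -10; next at i=0:; next res becomes -10; next at i=1:; next res becomes -10; next at i=2:; next res becomes -10; next at i=3:; next res becomes -10; next at i=4:; next res becomes -10; next res becomes 5; next final value -14. compute2: tmp becomes 5; next ((-(9 - 3)) < (a - b)) evaluates to true; next cur becomes -10; next tmp becomes -5; next acc becomes 0; next at i=0:; next acc becomes 0; next at j=0:; next acc becomes -3; next at j=1:; next acc becomes -6; next at j=2:; next acc becomes -9; next res becomes 0; next at i=-1:; next res becomes -10; next at i=0:; next res becomes -10; next at i=1:; next res becomes -10; next at i=2:; next res becomes -10; next at i=3:; next res becomes -10; next at i=4:; next res becomes -10; next res becomes 5; next final value -14. Both give -14.
Sweeping the whole domain (20 inputs) finds no disagreement.
verdict: equivalent


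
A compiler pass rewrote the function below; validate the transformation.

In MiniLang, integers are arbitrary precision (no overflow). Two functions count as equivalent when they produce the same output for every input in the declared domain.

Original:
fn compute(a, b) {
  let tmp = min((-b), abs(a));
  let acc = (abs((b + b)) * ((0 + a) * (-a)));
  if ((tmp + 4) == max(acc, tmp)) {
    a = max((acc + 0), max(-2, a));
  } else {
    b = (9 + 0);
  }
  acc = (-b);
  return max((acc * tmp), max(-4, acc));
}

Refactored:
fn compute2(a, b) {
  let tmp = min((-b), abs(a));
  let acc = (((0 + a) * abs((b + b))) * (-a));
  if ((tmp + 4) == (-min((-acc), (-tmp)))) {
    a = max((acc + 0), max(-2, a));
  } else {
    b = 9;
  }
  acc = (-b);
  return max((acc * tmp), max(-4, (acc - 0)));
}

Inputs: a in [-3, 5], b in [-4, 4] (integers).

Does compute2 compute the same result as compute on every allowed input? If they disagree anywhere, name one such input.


Side by side, the visible changes include: arithmetic usage differs; and min/max/abs usage differs.
One worked example (a=0, b=2) — compute: tmp := -2 | acc := 0 | ((tmp + 4) == max(acc, tmp)): false | b := 9 | acc := -9 | result 18; compute2: tmp := -2 | acc := 0 | ((tmp + 4) == (-min((-acc), (-tmp)))): false | b := 9 | acc := -9 | result 18; agreement on 18.
Every one of the 81 inputs gives matching results.
verdict: equivalent


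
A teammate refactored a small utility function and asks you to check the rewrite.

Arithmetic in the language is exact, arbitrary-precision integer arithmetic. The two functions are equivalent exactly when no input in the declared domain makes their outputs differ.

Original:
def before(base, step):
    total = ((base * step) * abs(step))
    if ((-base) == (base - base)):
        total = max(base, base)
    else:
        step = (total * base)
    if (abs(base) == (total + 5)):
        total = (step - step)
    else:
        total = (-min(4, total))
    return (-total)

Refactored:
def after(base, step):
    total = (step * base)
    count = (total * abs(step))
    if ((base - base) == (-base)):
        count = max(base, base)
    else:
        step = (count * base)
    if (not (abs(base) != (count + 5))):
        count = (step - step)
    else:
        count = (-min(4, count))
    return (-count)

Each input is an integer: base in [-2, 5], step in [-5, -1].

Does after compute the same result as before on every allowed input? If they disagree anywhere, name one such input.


This is a faithful refactor — comparison usage differs; also boolean connective usage differs; also statement counts differ; also local variable names differ, but the computed results match everywhere.
As a probe, take base=0, step=-5: before runs total becomes 0; next ((-base) == (base - base)) evaluates to true; next total becomes 0; next (abs(base) == (total + 5)) evaluates to false; next total becomes 0; next final value 0; after runs total becomes 0; next count becomes 0; next ((base - base) == (-base)) evaluates to true; next count becomes 0; next (not (abs(base) != (count + 5))) evaluates to false; next count becomes 0; next final value 0; both end at 0.
Sweeping the whole domain (40 inputs) finds no disagreement.
verdict: equivalent


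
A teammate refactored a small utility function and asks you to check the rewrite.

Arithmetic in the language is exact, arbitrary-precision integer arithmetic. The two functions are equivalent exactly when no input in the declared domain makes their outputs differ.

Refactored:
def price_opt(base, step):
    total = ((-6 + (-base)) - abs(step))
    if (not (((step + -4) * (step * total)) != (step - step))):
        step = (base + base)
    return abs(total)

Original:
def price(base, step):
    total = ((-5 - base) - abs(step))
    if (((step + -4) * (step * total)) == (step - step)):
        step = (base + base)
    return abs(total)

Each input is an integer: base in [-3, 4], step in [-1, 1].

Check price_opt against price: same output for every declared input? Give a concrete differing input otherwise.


Not equivalent: base=-3, step=-1 separates them (3 vs 4).
price: total := -3 | (((step + -4) * (step * total)) == (step - step)): false | result 3
price_opt: total := -4 | (not (((step + -4) * (step * total)) != (step - step))): false | result 4
verdict: not equivalent; witness: base=-3, step=-1


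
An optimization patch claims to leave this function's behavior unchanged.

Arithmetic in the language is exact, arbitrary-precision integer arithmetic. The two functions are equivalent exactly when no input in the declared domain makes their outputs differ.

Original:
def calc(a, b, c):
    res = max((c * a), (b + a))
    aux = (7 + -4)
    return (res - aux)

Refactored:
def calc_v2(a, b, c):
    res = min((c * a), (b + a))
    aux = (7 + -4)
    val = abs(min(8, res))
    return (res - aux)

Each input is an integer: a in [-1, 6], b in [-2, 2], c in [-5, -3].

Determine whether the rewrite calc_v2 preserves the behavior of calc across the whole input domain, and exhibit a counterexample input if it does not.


At a=-1, b=-2, c=-5: calc gives 2, calc_v2 gives -6.
verdict: not equivalent; witness: a=-1, b=-2, c=-5


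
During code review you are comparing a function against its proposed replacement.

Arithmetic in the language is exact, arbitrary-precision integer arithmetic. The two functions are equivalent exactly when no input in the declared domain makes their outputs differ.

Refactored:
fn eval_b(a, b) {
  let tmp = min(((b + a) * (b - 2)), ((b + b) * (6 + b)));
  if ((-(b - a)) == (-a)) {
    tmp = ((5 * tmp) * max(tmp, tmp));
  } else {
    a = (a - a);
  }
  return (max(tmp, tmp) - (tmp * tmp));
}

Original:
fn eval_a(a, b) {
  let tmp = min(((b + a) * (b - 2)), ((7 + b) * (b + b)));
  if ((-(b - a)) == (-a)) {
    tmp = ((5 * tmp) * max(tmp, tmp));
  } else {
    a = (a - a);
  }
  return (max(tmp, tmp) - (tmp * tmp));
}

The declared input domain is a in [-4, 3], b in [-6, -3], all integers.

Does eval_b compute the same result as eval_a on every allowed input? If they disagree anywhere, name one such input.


These are not equivalent — on a=-4, b=-6 the outputs split (-156 vs 0).
eval_a: tmp becomes -12; next ((-(b - a)) == (-a)) evaluates to false; next a becomes 0; next final value -156
eval_b: tmp becomes 0; next ((-(b - a)) == (-a)) evaluates to false; next a becomes 0; next final value 0
verdict: not equivalent; witness: a=-4, b=-6


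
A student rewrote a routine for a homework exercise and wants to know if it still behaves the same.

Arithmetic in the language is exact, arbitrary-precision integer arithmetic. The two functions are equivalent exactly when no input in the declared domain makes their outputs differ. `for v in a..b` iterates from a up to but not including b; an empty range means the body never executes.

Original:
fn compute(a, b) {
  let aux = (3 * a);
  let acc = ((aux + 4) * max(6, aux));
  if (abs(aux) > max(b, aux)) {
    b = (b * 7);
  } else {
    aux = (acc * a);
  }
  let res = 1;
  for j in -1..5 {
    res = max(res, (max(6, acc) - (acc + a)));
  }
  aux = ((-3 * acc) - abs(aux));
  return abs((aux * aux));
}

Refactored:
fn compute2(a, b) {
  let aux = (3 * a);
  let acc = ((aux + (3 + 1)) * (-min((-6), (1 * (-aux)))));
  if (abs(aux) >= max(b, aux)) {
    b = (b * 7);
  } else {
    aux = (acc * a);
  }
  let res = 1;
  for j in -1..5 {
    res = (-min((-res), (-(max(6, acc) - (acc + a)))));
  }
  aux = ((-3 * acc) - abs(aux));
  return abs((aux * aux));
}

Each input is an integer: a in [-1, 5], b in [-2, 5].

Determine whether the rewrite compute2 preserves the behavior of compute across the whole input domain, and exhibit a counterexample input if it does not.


The rewrite breaks on a=-1, b=3, where the results are 576 and 441.
compute: aux := -3 | acc := 6 | (abs(aux) > max(b, aux)): false | aux := -6 | res := 1 | iter j=-1: | res := 1 | iter j=0: | res := 1 | iter j=1: | res := 1 | iter j=2: | res := 1 | iter j=3: | res := 1 | iter j=4: | res := 1 | aux := -24 | result 576
compute2: aux := -3 | acc := 6 | (abs(aux) >= max(b, aux)): true | b := 21 | res := 1 | iter j=-1: | res := 1 | iter j=0: | res := 1 | iter j=1: | res := 1 | iter j=2: | res := 1 | iter j=3: | res := 1 | iter j=4: | res := 1 | aux := -21 | result 441
verdict: not equivalent; witness: a=-1, b=3


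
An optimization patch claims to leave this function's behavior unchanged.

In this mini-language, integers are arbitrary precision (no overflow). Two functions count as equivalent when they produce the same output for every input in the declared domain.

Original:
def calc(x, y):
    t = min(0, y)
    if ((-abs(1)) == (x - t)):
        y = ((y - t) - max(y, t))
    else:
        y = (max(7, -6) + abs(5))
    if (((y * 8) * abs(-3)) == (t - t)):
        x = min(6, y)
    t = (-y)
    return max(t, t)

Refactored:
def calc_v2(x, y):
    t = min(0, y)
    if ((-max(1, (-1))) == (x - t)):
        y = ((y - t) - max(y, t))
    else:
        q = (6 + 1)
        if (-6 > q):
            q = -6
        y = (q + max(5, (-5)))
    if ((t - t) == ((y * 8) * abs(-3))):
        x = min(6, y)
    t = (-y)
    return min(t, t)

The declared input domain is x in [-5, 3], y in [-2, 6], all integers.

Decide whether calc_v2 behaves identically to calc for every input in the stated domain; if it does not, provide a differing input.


The suspicious edit (`max(t, t)` became `min(t, t)`) never changes the result for any input inside the declared domain; all 81 inputs agree.
verdict: equivalent


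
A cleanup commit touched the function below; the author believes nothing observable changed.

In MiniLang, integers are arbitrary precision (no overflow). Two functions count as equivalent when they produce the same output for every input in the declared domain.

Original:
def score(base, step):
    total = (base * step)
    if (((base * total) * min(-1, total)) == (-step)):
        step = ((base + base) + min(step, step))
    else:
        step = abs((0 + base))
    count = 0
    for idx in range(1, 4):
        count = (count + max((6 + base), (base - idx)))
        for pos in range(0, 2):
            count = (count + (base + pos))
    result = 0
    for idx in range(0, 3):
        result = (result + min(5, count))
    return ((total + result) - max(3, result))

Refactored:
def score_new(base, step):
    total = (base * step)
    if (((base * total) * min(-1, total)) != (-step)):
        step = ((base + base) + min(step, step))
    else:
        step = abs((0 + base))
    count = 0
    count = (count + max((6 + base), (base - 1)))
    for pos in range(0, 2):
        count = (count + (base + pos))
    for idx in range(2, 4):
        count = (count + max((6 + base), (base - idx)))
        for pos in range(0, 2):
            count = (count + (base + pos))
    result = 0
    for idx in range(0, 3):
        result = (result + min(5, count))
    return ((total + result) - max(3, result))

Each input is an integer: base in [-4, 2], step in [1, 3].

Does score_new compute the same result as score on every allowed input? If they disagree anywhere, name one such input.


The suspicious edit (`(((base * total) * min(-1, total)) == (-step))` became `(((base * total) * min(-1, total)) != (-step))`) never changes the result for any input inside the declared domain; all 21 inputs agree.
verdict: equivalent


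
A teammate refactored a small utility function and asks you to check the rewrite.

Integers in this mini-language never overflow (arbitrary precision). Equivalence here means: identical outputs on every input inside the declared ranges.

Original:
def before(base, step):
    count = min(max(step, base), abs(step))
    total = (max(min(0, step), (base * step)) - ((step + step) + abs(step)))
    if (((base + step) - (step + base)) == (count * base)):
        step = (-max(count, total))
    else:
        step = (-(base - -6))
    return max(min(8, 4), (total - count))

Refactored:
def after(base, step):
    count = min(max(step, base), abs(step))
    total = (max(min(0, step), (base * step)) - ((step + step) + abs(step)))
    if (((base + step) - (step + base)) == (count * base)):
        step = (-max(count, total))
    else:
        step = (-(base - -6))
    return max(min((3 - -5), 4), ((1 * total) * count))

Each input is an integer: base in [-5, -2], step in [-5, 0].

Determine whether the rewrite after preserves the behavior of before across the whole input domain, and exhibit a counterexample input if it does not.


Take base=-5, step=-5.
before: count=-5, then total=30, then (((base + step) - (step + base)) == (count * base)) is false, then step=-1, then returns 35
after: count=-5, then total=30, then (((base + step) - (step + base)) == (count * base)) is false, then step=-1, then returns 4
35 and 4 differ, so these are not the same function on this domain.
verdict: not equivalent; witness: base=-5, step=-5


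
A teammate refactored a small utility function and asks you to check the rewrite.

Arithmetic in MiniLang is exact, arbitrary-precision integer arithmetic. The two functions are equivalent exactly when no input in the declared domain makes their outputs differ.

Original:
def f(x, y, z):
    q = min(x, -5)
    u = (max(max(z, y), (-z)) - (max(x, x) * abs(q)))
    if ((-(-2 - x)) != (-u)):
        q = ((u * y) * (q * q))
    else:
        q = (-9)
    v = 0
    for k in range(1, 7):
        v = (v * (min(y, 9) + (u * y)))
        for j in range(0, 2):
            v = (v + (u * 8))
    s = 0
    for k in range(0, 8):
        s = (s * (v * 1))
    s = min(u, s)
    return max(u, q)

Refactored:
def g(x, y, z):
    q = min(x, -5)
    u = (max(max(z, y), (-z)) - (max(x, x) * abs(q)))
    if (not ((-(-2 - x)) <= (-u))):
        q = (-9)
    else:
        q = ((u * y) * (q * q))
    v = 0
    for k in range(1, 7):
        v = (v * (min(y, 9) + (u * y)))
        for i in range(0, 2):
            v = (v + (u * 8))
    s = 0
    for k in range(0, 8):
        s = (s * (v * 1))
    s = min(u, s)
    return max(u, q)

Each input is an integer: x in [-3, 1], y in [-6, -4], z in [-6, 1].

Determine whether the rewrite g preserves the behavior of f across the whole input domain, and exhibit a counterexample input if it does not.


Try x=1, y=-6, z=-4.
f: q=-5, then u=-1, then ((-(-2 - x)) != (-u)) is true, then q=150, then v=0, then (k=1), then v=0, then (j=0), then v=-8, then (j=1), then v=-16, then (k=2), then v=0, then (j=0), then v=-8, then (j=1), then v=-16, then (k=3), then v=0, then (j=0), then v=-8, then (j=1), then v=-16, then (k=4), then v=0, then (j=0), then v=-8, then (j=1), then v=-16, then (k=5), then v=0, then (j=0), then v=-8, then (j=1), then v=-16, then (k=6), then v=0, then (j=0), then v=-8, then (j=1), then v=-16, then s=0, then (k=0), then s=0, then (k=1), then s=0, then (k=2), then s=0, then (k=3), then s=0, then (k=4), then s=0, then (k=5), then s=0, then (k=6), then s=0, then (k=7), then s=0, then s=-1, then returns 150
g: q=-5, then u=-1, then (not ((-(-2 - x)) <= (-u))) is true, then q=-9, then v=0, then (k=1), then v=0, then (i=0), then v=-8, then (i=1), then v=-16, then (k=2), then v=0, then (i=0), then v=-8, then (i=1), then v=-16, then (k=3), then v=0, then (i=0), then v=-8, then (i=1), then v=-16, then (k=4), then v=0, then (i=0), then v=-8, then (i=1), then v=-16, then (k=5), then v=0, then (i=0), then v=-8, then (i=1), then v=-16, then (k=6), then v=0, then (i=0), then v=-8, then (i=1), then v=-16, then s=0, then (k=0), then s=0, then (k=1), then s=0, then (k=2), then s=0, then (k=3), then s=0, then (k=4), then s=0, then (k=5), then s=0, then (k=6), then s=0, then (k=7), then s=0, then s=-1, then returns -1
150 vs -1 — the two versions disagree here.
verdict: not equivalent; witness: x=1, y=-6, z=-4


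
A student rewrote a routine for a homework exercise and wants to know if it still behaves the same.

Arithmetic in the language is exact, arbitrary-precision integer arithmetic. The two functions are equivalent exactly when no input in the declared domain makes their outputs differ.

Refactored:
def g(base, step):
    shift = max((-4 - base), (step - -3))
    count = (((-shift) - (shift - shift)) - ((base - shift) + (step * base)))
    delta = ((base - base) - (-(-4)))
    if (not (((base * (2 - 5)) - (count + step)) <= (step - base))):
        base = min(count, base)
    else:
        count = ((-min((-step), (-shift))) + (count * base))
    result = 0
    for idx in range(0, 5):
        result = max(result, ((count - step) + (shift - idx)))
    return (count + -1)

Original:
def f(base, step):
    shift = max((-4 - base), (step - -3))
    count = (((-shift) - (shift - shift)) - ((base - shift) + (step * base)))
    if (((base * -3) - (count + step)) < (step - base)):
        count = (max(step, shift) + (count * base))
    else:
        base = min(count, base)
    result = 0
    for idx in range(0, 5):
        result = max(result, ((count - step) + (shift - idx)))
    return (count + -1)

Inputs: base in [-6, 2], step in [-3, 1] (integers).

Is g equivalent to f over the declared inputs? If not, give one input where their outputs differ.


Evaluate both at base=0, step=0.
f: shift = 3; count = 0; (((base * -3) - (count + step)) < (step - base)) -> false; base = 0; result = 0; [idx=0]; result = 3; [idx=1]; result = 3; [idx=2]; result = 3; [idx=3]; result = 3; [idx=4]; result = 3; return -1
g: shift = 3; count = 0; delta = -4; (not (((base * (2 - 5)) - (count + step)) <= (step - base))) -> false; count = 3; result = 0; [idx=0]; result = 6; [idx=1]; result = 6; [idx=2]; result = 6; [idx=3]; result = 6; [idx=4]; result = 6; return 2
-1 and 2 differ, so these are not the same function on this domain.
verdict: not equivalent; witness: base=0, step=0


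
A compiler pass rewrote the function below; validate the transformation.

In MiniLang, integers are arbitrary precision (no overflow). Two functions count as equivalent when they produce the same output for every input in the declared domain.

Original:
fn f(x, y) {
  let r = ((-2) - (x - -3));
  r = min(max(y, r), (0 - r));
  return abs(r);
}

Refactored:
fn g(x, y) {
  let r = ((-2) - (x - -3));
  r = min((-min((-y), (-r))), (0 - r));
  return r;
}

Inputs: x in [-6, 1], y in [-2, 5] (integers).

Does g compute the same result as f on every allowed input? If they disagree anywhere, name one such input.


x=-6, y=-2 yields 1 from f but -1 from g.
verdict: not equivalent; witness: x=-6, y=-2


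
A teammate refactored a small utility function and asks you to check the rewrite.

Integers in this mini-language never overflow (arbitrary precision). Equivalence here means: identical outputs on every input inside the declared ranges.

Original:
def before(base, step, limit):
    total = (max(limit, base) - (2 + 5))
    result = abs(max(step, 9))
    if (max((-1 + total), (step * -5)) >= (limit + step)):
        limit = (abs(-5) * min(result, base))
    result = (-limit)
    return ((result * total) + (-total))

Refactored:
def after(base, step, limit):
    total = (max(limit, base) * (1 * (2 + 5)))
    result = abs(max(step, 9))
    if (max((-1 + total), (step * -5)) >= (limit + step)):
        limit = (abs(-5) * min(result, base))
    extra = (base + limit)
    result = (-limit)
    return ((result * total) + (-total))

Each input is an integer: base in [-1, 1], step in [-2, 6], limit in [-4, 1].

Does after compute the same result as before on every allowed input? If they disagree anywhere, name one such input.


Evaluate both at base=-1, step=-2, limit=-4.
before: total := -8 | result := 9 | (max((-1 + total), (step * -5)) >= (limit + step)): true | limit := -5 | result := 5 | result -32
after: total := -7 | result := 9 | (max((-1 + total), (step * -5)) >= (limit + step)): true | limit := -5 | extra := -6 | result := 5 | result -28
-32 against -28: the behavior changed.
verdict: not equivalent; witness: base=-1, step=-2, limit=-4
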